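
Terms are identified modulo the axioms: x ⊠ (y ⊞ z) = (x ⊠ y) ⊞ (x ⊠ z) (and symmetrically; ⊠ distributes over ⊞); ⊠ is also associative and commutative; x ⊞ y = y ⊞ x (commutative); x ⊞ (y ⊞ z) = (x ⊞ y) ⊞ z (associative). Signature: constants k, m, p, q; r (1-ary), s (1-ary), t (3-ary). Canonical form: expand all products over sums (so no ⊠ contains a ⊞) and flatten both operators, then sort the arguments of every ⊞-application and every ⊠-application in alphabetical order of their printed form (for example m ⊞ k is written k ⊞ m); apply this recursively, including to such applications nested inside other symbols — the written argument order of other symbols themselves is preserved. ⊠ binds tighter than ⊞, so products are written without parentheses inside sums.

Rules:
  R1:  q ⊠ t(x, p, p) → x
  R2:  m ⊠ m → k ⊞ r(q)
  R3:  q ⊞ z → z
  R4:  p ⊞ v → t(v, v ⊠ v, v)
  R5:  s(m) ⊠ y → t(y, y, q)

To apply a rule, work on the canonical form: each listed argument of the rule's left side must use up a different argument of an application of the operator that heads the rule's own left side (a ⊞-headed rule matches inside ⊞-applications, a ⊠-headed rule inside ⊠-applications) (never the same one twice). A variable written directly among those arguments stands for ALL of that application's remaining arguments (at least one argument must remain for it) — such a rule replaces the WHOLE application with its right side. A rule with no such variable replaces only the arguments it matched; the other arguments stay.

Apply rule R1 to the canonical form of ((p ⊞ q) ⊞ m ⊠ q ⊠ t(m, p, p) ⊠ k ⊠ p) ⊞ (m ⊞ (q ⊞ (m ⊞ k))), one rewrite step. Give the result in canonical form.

Canonical form:  k ⊞ k ⊠ m ⊠ p ⊠ q ⊠ t(m, p, p) ⊞ m ⊞ m ⊞ p ⊞ q ⊞ q
R1 matches:  uses q, t(m, p, p);  x := m
New term:  k ⊞ k ⊠ m ⊠ m ⊠ p ⊞ m ⊞ m ⊞ p ⊞ q ⊞ q

Answer: k ⊞ k ⊠ m ⊠ m ⊠ p ⊞ m ⊞ m ⊞ p ⊞ q ⊞ q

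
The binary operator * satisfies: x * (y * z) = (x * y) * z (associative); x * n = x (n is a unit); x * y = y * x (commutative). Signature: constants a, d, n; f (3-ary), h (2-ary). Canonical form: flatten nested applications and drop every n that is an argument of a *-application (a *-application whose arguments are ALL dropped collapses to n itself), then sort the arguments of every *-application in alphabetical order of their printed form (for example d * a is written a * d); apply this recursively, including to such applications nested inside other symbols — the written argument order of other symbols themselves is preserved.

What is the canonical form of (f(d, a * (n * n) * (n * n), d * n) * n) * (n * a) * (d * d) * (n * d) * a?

Flatten:  f(d, a * (n * n) * (n * n), d * n) * n * n * a * d * d * n * d * a
Inside:  f(d, a * (n * n) * (n * n), d * n)  →  f(d, a, d)
Units out:  drop n (×3)
Sort arguments:  a * a * d * d * d * f(d, a, d)

Answer: a * a * d * d * d * f(d, a, d)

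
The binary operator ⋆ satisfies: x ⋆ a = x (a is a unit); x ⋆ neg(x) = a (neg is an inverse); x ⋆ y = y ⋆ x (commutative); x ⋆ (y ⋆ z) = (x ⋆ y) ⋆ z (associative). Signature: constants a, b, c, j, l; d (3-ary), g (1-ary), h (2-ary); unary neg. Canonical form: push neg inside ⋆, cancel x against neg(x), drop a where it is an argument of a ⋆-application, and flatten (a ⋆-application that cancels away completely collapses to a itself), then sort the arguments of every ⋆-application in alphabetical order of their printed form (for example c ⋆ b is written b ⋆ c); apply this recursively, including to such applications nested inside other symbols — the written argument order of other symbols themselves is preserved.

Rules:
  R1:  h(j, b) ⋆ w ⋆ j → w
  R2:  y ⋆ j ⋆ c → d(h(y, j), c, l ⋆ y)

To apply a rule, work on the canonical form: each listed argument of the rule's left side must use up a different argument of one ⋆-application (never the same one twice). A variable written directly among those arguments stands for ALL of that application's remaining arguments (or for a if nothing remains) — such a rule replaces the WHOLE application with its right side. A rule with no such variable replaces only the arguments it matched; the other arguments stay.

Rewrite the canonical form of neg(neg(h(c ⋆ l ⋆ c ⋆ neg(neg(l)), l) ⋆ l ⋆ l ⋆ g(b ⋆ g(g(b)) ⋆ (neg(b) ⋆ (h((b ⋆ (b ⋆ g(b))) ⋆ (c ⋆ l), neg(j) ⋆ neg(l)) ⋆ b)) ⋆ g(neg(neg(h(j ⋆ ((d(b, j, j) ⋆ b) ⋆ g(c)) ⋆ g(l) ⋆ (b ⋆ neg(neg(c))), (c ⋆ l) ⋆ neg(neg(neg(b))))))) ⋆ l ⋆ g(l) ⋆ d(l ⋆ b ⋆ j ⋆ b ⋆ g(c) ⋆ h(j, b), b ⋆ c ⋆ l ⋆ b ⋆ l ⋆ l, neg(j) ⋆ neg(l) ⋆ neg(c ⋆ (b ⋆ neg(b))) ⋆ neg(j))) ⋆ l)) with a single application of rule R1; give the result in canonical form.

Canonical form:  g(b ⋆ d(b ⋆ b ⋆ g(c) ⋆ h(j, b) ⋆ j ⋆ l, b ⋆ b ⋆ c ⋆ l ⋆ l ⋆ l, neg(c) ⋆ neg(j) ⋆ neg(j) ⋆ neg(l)) ⋆ g(g(b)) ⋆ g(h(b ⋆ b ⋆ c ⋆ d(b, j, j) ⋆ g(c) ⋆ g(l) ⋆ j, c ⋆ l ⋆ neg(b))) ⋆ g(l) ⋆ h(b ⋆ b ⋆ c ⋆ g(b) ⋆ l, neg(j) ⋆ neg(l)) ⋆ l) ⋆ h(c ⋆ c ⋆ l ⋆ l, l) ⋆ l ⋆ l ⋆ l
Match R1:  consume h(j, b), j;  w := b ⋆ b ⋆ g(c) ⋆ l
Every leftover argument binds to the variable; the entire application is replaced.
Giving:  g(b ⋆ d(b ⋆ b ⋆ g(c) ⋆ l, b ⋆ b ⋆ c ⋆ l ⋆ l ⋆ l, neg(c) ⋆ neg(j) ⋆ neg(j) ⋆ neg(l)) ⋆ g(g(b)) ⋆ g(h(b ⋆ b ⋆ c ⋆ d(b, j, j) ⋆ g(c) ⋆ g(l) ⋆ j, c ⋆ l ⋆ neg(b))) ⋆ g(l) ⋆ h(b ⋆ b ⋆ c ⋆ g(b) ⋆ l, neg(j) ⋆ neg(l)) ⋆ l) ⋆ h(c ⋆ c ⋆ l ⋆ l, l) ⋆ l ⋆ l ⋆ l

Answer: g(b ⋆ d(b ⋆ b ⋆ g(c) ⋆ l, b ⋆ b ⋆ c ⋆ l ⋆ l ⋆ l, neg(c) ⋆ neg(j) ⋆ neg(j) ⋆ neg(l)) ⋆ g(g(b)) ⋆ g(h(b ⋆ b ⋆ c ⋆ d(b, j, j) ⋆ g(c) ⋆ g(l) ⋆ j, c ⋆ l ⋆ neg(b))) ⋆ g(l) ⋆ h(b ⋆ b ⋆ c ⋆ g(b) ⋆ l, neg(j) ⋆ neg(l)) ⋆ l) ⋆ h(c ⋆ c ⋆ l ⋆ l, l) ⋆ l ⋆ l ⋆ l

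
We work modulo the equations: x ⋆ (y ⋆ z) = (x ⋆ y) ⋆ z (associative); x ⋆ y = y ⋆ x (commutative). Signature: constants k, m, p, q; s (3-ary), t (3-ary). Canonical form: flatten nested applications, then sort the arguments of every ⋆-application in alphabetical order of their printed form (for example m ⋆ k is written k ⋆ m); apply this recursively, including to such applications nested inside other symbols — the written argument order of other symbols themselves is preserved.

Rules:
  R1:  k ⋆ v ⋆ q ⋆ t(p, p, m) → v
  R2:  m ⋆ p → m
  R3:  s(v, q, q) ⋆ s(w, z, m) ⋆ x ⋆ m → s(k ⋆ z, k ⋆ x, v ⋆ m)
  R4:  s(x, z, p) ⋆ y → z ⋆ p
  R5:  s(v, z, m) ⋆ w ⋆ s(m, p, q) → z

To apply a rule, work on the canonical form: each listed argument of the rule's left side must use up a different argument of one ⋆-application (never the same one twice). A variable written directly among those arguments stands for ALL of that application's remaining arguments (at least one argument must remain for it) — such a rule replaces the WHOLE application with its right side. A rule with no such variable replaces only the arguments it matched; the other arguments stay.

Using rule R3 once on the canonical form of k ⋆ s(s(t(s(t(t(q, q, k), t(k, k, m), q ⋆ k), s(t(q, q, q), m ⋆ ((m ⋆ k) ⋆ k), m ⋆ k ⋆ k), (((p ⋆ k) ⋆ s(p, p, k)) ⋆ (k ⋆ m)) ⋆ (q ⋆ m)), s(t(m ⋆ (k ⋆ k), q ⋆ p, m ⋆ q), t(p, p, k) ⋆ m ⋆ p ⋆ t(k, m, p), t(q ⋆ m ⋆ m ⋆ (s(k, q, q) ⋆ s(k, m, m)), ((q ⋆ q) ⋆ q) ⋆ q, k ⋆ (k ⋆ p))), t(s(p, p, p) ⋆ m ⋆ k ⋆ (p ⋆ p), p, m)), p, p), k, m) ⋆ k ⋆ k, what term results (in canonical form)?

Answer: k ⋆ k ⋆ k ⋆ s(s(t(s(t(t(q, q, k), t(k, k, m), k ⋆ q), s(t(q, q, q), k ⋆ k ⋆ m ⋆ m, k ⋆ k ⋆ m), k ⋆ k ⋆ m ⋆ m ⋆ p ⋆ q ⋆ s(p, p, k)), s(t(k ⋆ k ⋆ m, p ⋆ q, m ⋆ q), m ⋆ p ⋆ t(k, m, p) ⋆ t(p, p, k), t(s(k ⋆ m, k ⋆ m ⋆ q, k ⋆ m), q ⋆ q ⋆ q ⋆ q, k ⋆ k ⋆ p)), t(k ⋆ m ⋆ p ⋆ p ⋆ s(p, p, p), p, m)), p, p), k, m)

Derivation:
Canonical form:  k ⋆ k ⋆ k ⋆ s(s(t(s(t(t(q, q, k), t(k, k, m), k ⋆ q), s(t(q, q, q), k ⋆ k ⋆ m ⋆ m, k ⋆ k ⋆ m), k ⋆ k ⋆ m ⋆ m ⋆ p ⋆ q ⋆ s(p, p, k)), s(t(k ⋆ k ⋆ m, p ⋆ q, m ⋆ q), m ⋆ p ⋆ t(k, m, p) ⋆ t(p, p, k), t(m ⋆ m ⋆ q ⋆ s(k, m, m) ⋆ s(k, q, q), q ⋆ q ⋆ q ⋆ q, k ⋆ k ⋆ p)), t(k ⋆ m ⋆ p ⋆ p ⋆ s(p, p, p), p, m)), p, p), k, m)
Match R3:  consume m, s(k, m, m), s(k, q, q);  v := k, w := k, x := m ⋆ q, z := m
The extension variable absorbs all remaining arguments, so the whole application is rewritten.
Giving:  k ⋆ k ⋆ k ⋆ s(s(t(s(t(t(q, q, k), t(k, k, m), k ⋆ q), s(t(q, q, q), k ⋆ k ⋆ m ⋆ m, k ⋆ k ⋆ m), k ⋆ k ⋆ m ⋆ m ⋆ p ⋆ q ⋆ s(p, p, k)), s(t(k ⋆ k ⋆ m, p ⋆ q, m ⋆ q), m ⋆ p ⋆ t(k, m, p) ⋆ t(p, p, k), t(s(k ⋆ m, k ⋆ m ⋆ q, k ⋆ m), q ⋆ q ⋆ q ⋆ q, k ⋆ k ⋆ p)), t(k ⋆ m ⋆ p ⋆ p ⋆ s(p, p, p), p, m)), p, p), k, m)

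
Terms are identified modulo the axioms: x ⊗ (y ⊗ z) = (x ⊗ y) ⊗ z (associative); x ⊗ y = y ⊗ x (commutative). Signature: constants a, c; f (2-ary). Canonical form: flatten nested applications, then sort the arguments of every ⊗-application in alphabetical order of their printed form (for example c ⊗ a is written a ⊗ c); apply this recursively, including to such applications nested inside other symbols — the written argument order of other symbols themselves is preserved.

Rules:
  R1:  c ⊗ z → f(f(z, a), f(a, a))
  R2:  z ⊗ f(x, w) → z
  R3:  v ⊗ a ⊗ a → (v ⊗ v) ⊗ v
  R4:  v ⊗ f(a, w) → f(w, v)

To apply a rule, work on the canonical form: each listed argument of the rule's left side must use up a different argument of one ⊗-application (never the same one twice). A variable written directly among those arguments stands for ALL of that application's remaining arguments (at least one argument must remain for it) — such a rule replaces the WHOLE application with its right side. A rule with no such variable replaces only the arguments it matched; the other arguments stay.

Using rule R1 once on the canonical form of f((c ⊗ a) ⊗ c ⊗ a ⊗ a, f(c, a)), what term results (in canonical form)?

Canonical form:  f(a ⊗ a ⊗ a ⊗ c ⊗ c, f(c, a))
Apply R1:  consuming c;  z := a ⊗ a ⊗ a ⊗ c
The extension variable absorbs all remaining arguments, so the whole application is rewritten.
New term:  f(f(f(a ⊗ a ⊗ a ⊗ c, a), f(a, a)), f(c, a))

Answer: f(f(f(a ⊗ a ⊗ a ⊗ c, a), f(a, a)), f(c, a))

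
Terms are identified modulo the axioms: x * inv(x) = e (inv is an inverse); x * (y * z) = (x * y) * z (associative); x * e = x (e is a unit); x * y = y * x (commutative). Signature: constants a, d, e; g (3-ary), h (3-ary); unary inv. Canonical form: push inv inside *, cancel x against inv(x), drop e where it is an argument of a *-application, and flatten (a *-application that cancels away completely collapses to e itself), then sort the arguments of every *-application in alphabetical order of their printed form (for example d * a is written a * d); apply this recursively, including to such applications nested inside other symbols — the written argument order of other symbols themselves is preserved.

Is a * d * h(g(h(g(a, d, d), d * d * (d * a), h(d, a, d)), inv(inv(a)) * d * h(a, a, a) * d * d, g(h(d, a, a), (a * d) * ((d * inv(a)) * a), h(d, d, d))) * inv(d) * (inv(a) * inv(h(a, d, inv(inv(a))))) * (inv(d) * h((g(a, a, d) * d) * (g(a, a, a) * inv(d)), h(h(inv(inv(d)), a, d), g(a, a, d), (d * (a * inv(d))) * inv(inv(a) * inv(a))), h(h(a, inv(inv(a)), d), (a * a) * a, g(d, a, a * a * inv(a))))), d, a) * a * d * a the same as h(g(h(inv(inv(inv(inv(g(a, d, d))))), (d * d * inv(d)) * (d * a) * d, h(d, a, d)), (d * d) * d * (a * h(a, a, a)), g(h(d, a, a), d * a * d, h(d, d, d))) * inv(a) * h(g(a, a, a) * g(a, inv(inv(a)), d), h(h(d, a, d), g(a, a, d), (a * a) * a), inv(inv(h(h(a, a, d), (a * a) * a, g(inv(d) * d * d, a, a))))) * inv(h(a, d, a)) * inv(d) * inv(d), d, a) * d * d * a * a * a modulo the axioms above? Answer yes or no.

Left:  a * d * h(g(h(g(a, d, d), d * d * (d * a), h(d, a, d)), inv(inv(a)) * d * h(a, a, a) * d * d, g(h(d, a, a), (a * d) * ((d * inv(a)) * a), h(d, d, d))) * inv(d) * (inv(a) * inv(h(a, d, inv(inv(a))))) * (inv(d) * h((g(a, a, d) * d) * (g(a, a, a) * inv(d)), h(h(inv(inv(d)), a, d), g(a, a, d), (d * (a * inv(d))) * inv(inv(a) * inv(a))), h(h(a, inv(inv(a)), d), (a * a) * a, g(d, a, a * a * inv(a))))), d, a) * a * d * a
  Push inv inside:  distribute inv over * and collapse double inv
  Collect terms:  a * a * a * d * d * h(g(h(g(a, d, d), a * d * d * d, h(d, a, d)), a * d * d * d * h(a, a, a), g(h(d, a, a), a * d * d, h(d, d, d))) * h(g(a, a, a) * g(a, a, d), h(h(d, a, d), g(a, a, d), a * a * a), h(h(a, a, d), a * a * a, g(d, a, a))) * inv(a) * inv(d) * inv(d) * inv(h(a, d, a)), d, a)
Right:  h(g(h(inv(inv(inv(inv(g(a, d, d))))), (d * d * inv(d)) * (d * a) * d, h(d, a, d)), (d * d) * d * (a * h(a, a, a)), g(h(d, a, a), d * a * d, h(d, d, d))) * inv(a) * h(g(a, a, a) * g(a, inv(inv(a)), d), h(h(d, a, d), g(a, a, d), (a * a) * a), inv(inv(h(h(a, a, d), (a * a) * a, g(inv(d) * d * d, a, a))))) * inv(h(a, d, a)) * inv(d) * inv(d), d, a) * d * d * a * a * a
  Push inv inside:  distribute inv over * and collapse double inv
  Collect:  h(g(h(g(a, d, d), a * d * d * d, h(d, a, d)), a * d * d * d * h(a, a, a), g(h(d, a, a), a * d * d, h(d, d, d))) * h(g(a, a, a) * g(a, a, d), h(h(d, a, d), g(a, a, d), a * a * a), h(h(a, a, d), a * a * a, g(d, a, a))) * inv(a) * inv(d) * inv(d) * inv(h(a, d, a)), d, a) * d * d * a * a * a
  Sort:  a * a * a * d * d * h(g(h(g(a, d, d), a * d * d * d, h(d, a, d)), a * d * d * d * h(a, a, a), g(h(d, a, a), a * d * d, h(d, d, d))) * h(g(a, a, a) * g(a, a, d), h(h(d, a, d), g(a, a, d), a * a * a), h(h(a, a, d), a * a * a, g(d, a, a))) * inv(a) * inv(d) * inv(d) * inv(h(a, d, a)), d, a)

Answer: yes — both canonical forms are a * a * a * d * d * h(g(h(g(a, d, d), a * d * d * d, h(d, a, d)), a * d * d * d * h(a, a, a), g(h(d, a, a), a * d * d, h(d, d, d))) * h(g(a, a, a) * g(a, a, d), h(h(d, a, d), g(a, a, d), a * a * a), h(h(a, a, d), a * a * a, g(d, a, a))) * inv(a) * inv(d) * inv(d) * inv(h(a, d, a)), d, a)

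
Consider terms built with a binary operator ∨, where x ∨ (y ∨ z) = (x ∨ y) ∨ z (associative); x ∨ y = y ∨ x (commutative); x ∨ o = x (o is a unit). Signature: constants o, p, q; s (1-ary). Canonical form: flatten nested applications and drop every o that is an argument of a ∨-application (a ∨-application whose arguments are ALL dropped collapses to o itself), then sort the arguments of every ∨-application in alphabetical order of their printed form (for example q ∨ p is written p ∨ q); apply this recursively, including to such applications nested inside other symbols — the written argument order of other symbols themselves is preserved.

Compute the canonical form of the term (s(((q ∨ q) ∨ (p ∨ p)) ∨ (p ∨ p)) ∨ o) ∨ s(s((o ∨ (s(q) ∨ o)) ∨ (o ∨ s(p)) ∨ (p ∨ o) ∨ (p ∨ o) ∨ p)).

Answer: s(p ∨ p ∨ p ∨ p ∨ q ∨ q) ∨ s(s(p ∨ p ∨ p ∨ s(p) ∨ s(q)))

Derivation:
Flatten:  s(((q ∨ q) ∨ (p ∨ p)) ∨ (p ∨ p)) ∨ o ∨ s(s((o ∨ (s(q) ∨ o)) ∨ (o ∨ s(p)) ∨ (p ∨ o) ∨ (p ∨ o) ∨ p))
Inside:  s(((q ∨ q) ∨ (p ∨ p)) ∨ (p ∨ p))  →  s(p ∨ p ∨ p ∨ p ∨ q ∨ q)
Inside:  s(s((o ∨ (s(q) ∨ o)) ∨ (o ∨ s(p)) ∨ (p ∨ o) ∨ (p ∨ o) ∨ p))  →  s(s(p ∨ p ∨ p ∨ s(p) ∨ s(q)))
Units out:  drop o
Sort arguments:  s(p ∨ p ∨ p ∨ p ∨ q ∨ q) ∨ s(s(p ∨ p ∨ p ∨ s(p) ∨ s(q)))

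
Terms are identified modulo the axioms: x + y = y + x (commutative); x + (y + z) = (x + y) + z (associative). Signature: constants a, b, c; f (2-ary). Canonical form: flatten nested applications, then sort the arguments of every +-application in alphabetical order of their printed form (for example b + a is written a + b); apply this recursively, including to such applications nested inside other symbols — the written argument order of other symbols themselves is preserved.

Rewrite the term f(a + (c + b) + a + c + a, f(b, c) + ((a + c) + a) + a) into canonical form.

Focus inside:  f(b, c) + ((a + c) + a) + a
Un-nest:  f(b, c) + a + c + a + a
Sort arguments:  a + a + a + c + f(b, c)
Rebuild:  f(a + a + a + b + c + c, a + a + a + c + f(b, c))

Answer: f(a + a + a + b + c + c, a + a + a + c + f(b, c))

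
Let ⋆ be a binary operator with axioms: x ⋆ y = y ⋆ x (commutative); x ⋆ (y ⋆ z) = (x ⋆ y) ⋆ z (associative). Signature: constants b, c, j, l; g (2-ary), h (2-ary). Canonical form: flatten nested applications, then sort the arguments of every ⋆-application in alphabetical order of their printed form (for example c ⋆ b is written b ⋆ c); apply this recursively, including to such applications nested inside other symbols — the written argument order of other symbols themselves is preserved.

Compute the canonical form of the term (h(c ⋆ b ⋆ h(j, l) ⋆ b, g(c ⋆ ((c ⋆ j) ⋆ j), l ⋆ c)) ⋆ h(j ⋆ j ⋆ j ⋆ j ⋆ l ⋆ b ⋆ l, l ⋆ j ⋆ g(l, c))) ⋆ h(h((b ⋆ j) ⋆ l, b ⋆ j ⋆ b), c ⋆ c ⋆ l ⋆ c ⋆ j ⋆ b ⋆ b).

Answer: h(b ⋆ b ⋆ c ⋆ h(j, l), g(c ⋆ c ⋆ j ⋆ j, c ⋆ l)) ⋆ h(b ⋆ j ⋆ j ⋆ j ⋆ j ⋆ l ⋆ l, g(l, c) ⋆ j ⋆ l) ⋆ h(h(b ⋆ j ⋆ l, b ⋆ b ⋆ j), b ⋆ b ⋆ c ⋆ c ⋆ c ⋆ j ⋆ l)

Derivation:
Flatten:  h(c ⋆ b ⋆ h(j, l) ⋆ b, g(c ⋆ ((c ⋆ j) ⋆ j), l ⋆ c)) ⋆ h(j ⋆ j ⋆ j ⋆ j ⋆ l ⋆ b ⋆ l, l ⋆ j ⋆ g(l, c)) ⋆ h(h((b ⋆ j) ⋆ l, b ⋆ j ⋆ b), c ⋆ c ⋆ l ⋆ c ⋆ j ⋆ b ⋆ b)
Simplify inside:  h(c ⋆ b ⋆ h(j, l) ⋆ b, g(c ⋆ ((c ⋆ j) ⋆ j), l ⋆ c))  →  h(b ⋆ b ⋆ c ⋆ h(j, l), g(c ⋆ c ⋆ j ⋆ j, c ⋆ l))
Simplify inside:  h(j ⋆ j ⋆ j ⋆ j ⋆ l ⋆ b ⋆ l, l ⋆ j ⋆ g(l, c))  →  h(b ⋆ j ⋆ j ⋆ j ⋆ j ⋆ l ⋆ l, g(l, c) ⋆ j ⋆ l)
Simplify inside:  h(h((b ⋆ j) ⋆ l, b ⋆ j ⋆ b), c ⋆ c ⋆ l ⋆ c ⋆ j ⋆ b ⋆ b)  →  h(h(b ⋆ j ⋆ l, b ⋆ b ⋆ j), b ⋆ b ⋆ c ⋆ c ⋆ c ⋆ j ⋆ l)
Order the arguments:  h(b ⋆ b ⋆ c ⋆ h(j, l), g(c ⋆ c ⋆ j ⋆ j, c ⋆ l)) ⋆ h(b ⋆ j ⋆ j ⋆ j ⋆ j ⋆ l ⋆ l, g(l, c) ⋆ j ⋆ l) ⋆ h(h(b ⋆ j ⋆ l, b ⋆ b ⋆ j), b ⋆ b ⋆ c ⋆ c ⋆ c ⋆ j ⋆ l)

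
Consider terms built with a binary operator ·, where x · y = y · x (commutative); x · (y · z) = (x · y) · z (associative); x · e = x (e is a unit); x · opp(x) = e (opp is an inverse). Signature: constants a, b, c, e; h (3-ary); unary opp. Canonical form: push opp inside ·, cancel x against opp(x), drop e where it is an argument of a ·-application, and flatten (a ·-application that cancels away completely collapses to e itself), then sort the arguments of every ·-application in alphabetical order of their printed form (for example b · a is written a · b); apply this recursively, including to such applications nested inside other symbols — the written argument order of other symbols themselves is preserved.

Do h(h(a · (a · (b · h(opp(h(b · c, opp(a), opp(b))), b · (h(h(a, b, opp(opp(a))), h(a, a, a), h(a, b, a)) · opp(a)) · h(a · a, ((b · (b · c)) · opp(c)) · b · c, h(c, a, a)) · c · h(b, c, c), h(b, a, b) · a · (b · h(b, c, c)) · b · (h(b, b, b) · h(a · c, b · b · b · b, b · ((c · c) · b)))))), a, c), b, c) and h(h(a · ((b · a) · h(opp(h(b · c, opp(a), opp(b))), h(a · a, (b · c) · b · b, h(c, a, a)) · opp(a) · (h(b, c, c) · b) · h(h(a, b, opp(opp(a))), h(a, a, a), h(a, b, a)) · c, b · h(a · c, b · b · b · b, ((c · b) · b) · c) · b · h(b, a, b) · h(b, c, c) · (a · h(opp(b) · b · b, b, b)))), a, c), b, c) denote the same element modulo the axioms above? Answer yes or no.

Answer: yes — both canonical forms are h(h(a · a · b · h(opp(h(b · c, opp(a), opp(b))), b · c · h(a · a, b · b · b · c, h(c, a, a)) · h(b, c, c) · h(h(a, b, a), h(a, a, a), h(a, b, a)) · opp(a), a · b · b · h(a · c, b · b · b · b, b · b · c · c) · h(b, a, b) · h(b, b, b) · h(b, c, c)), a, c), b, c)

Derivation:
Left:  h(h(a · (a · (b · h(opp(h(b · c, opp(a), opp(b))), b · (h(h(a, b, opp(opp(a))), h(a, a, a), h(a, b, a)) · opp(a)) · h(a · a, ((b · (b · c)) · opp(c)) · b · c, h(c, a, a)) · c · h(b, c, c), h(b, a, b) · a · (b · h(b, c, c)) · b · (h(b, b, b) · h(a · c, b · b · b · b, b · ((c · c) · b)))))), a, c), b, c)
  Focus inside:  a · (a · (b · h(opp(h(b · c, opp(a), opp(b))), b · (h(h(a, b, opp(opp(a))), h(a, a, a), h(a, b, a)) · opp(a)) · h(a · a, ((b · (b · c)) · opp(c)) · b · c, h(c, a, a)) · c · h(b, c, c), h(b, a, b) · a · (b · h(b, c, c)) · b · (h(b, b, b) · h(a · c, b · b · b · b, b · ((c · c) · b))))))
  Push opp inside:  distribute opp over · and collapse double opp
  Collect terms:  a · a · b · h(opp(h(b · c, opp(a), opp(b))), b · c · h(a · a, b · b · b · c, h(c, a, a)) · h(b, c, c) · h(h(a, b, a), h(a, a, a), h(a, b, a)) · opp(a), a · b · b · h(a · c, b · b · b · b, b · b · c · c) · h(b, a, b) · h(b, b, b) · h(b, c, c))
  Rebuild:  h(h(a · a · b · h(opp(h(b · c, opp(a), opp(b))), b · c · h(a · a, b · b · b · c, h(c, a, a)) · h(b, c, c) · h(h(a, b, a), h(a, a, a), h(a, b, a)) · opp(a), a · b · b · h(a · c, b · b · b · b, b · b · c · c) · h(b, a, b) · h(b, b, b) · h(b, c, c)), a, c), b, c)
Right:  h(h(a · ((b · a) · h(opp(h(b · c, opp(a), opp(b))), h(a · a, (b · c) · b · b, h(c, a, a)) · opp(a) · (h(b, c, c) · b) · h(h(a, b, opp(opp(a))), h(a, a, a), h(a, b, a)) · c, b · h(a · c, b · b · b · b, ((c · b) · b) · c) · b · h(b, a, b) · h(b, c, c) · (a · h(opp(b) · b · b, b, b)))), a, c), b, c)
  Work inside:  a · ((b · a) · h(opp(h(b · c, opp(a), opp(b))), h(a · a, (b · c) · b · b, h(c, a, a)) · opp(a) · (h(b, c, c) · b) · h(h(a, b, opp(opp(a))), h(a, a, a), h(a, b, a)) · c, b · h(a · c, b · b · b · b, ((c · b) · b) · c) · b · h(b, a, b) · h(b, c, c) · (a · h(opp(b) · b · b, b, b))))
  Push opp inside:  distribute opp over · and collapse double opp
  Collect:  a · a · b · h(opp(h(b · c, opp(a), opp(b))), b · c · h(a · a, b · b · b · c, h(c, a, a)) · h(b, c, c) · h(h(a, b, a), h(a, a, a), h(a, b, a)) · opp(a), a · b · b · h(a · c, b · b · b · b, b · b · c · c) · h(b, a, b) · h(b, b, b) · h(b, c, c))
  Put back:  h(h(a · a · b · h(opp(h(b · c, opp(a), opp(b))), b · c · h(a · a, b · b · b · c, h(c, a, a)) · h(b, c, c) · h(h(a, b, a), h(a, a, a), h(a, b, a)) · opp(a), a · b · b · h(a · c, b · b · b · b, b · b · c · c) · h(b, a, b) · h(b, b, b) · h(b, c, c)), a, c), b, c)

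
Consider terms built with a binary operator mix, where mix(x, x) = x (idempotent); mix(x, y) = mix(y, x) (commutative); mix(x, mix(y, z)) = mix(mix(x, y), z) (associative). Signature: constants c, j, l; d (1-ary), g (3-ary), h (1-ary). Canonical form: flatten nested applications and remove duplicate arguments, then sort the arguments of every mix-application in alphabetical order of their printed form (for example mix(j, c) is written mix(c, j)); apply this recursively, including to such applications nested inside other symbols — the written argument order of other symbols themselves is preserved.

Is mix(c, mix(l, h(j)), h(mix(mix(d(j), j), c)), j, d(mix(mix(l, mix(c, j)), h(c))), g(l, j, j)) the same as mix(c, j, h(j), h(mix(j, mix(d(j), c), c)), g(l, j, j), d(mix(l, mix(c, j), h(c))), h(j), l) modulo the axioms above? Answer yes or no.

Left:  mix(c, mix(l, h(j)), h(mix(mix(d(j), j), c)), j, d(mix(mix(l, mix(c, j)), h(c))), g(l, j, j))
  Merge nested applications:  mix(c, l, h(j), h(mix(mix(d(j), j), c)), j, d(mix(mix(l, mix(c, j)), h(c))), g(l, j, j))
  Inside:  h(mix(mix(d(j), j), c))  →  h(mix(c, d(j), j))
  Inside:  d(mix(mix(l, mix(c, j)), h(c)))  →  d(mix(c, h(c), j, l))
  Sort arguments:  mix(c, d(mix(c, h(c), j, l)), g(l, j, j), h(j), h(mix(c, d(j), j)), j, l)
Right:  mix(c, j, h(j), h(mix(j, mix(d(j), c), c)), g(l, j, j), d(mix(l, mix(c, j), h(c))), h(j), l)
  Canonicalize subterm:  h(mix(j, mix(d(j), c), c))  →  h(mix(c, d(j), j))
  Canonicalize subterm:  d(mix(l, mix(c, j), h(c)))  →  d(mix(c, h(c), j, l))
  Idempotence:  drop duplicate h(j)
  Order the arguments:  mix(c, d(mix(c, h(c), j, l)), g(l, j, j), h(j), h(mix(c, d(j), j)), j, l)

Answer: yes — both canonical forms are mix(c, d(mix(c, h(c), j, l)), g(l, j, j), h(j), h(mix(c, d(j), j)), j, l)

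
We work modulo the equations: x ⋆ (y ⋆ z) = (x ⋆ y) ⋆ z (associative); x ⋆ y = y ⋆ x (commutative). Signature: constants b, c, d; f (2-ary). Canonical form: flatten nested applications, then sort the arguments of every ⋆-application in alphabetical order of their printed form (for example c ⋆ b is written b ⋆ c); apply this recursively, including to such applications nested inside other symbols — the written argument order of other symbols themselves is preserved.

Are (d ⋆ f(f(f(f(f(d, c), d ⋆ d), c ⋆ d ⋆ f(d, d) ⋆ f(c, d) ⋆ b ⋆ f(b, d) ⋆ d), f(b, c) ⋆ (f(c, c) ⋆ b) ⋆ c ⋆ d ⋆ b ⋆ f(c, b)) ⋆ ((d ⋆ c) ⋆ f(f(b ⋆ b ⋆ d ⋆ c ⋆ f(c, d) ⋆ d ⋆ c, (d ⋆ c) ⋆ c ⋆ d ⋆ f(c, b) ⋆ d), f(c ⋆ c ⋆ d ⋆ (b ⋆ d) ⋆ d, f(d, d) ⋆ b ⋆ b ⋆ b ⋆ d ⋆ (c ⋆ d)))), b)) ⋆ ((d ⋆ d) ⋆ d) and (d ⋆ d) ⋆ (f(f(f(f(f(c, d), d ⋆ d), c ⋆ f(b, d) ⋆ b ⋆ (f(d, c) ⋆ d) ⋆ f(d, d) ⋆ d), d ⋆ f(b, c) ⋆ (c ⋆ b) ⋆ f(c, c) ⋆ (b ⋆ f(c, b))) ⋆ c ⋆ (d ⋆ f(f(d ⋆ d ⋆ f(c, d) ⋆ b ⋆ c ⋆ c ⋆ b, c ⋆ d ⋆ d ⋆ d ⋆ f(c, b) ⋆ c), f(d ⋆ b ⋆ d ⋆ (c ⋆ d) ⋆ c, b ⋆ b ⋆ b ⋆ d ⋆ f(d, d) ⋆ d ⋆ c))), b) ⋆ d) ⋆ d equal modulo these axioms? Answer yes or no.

Left:  (d ⋆ f(f(f(f(f(d, c), d ⋆ d), c ⋆ d ⋆ f(d, d) ⋆ f(c, d) ⋆ b ⋆ f(b, d) ⋆ d), f(b, c) ⋆ (f(c, c) ⋆ b) ⋆ c ⋆ d ⋆ b ⋆ f(c, b)) ⋆ ((d ⋆ c) ⋆ f(f(b ⋆ b ⋆ d ⋆ c ⋆ f(c, d) ⋆ d ⋆ c, (d ⋆ c) ⋆ c ⋆ d ⋆ f(c, b) ⋆ d), f(c ⋆ c ⋆ d ⋆ (b ⋆ d) ⋆ d, f(d, d) ⋆ b ⋆ b ⋆ b ⋆ d ⋆ (c ⋆ d)))), b)) ⋆ ((d ⋆ d) ⋆ d)
  Un-nest:  d ⋆ f(f(f(f(f(d, c), d ⋆ d), c ⋆ d ⋆ f(d, d) ⋆ f(c, d) ⋆ b ⋆ f(b, d) ⋆ d), f(b, c) ⋆ (f(c, c) ⋆ b) ⋆ c ⋆ d ⋆ b ⋆ f(c, b)) ⋆ ((d ⋆ c) ⋆ f(f(b ⋆ b ⋆ d ⋆ c ⋆ f(c, d) ⋆ d ⋆ c, (d ⋆ c) ⋆ c ⋆ d ⋆ f(c, b) ⋆ d), f(c ⋆ c ⋆ d ⋆ (b ⋆ d) ⋆ d, f(d, d) ⋆ b ⋆ b ⋆ b ⋆ d ⋆ (c ⋆ d)))), b) ⋆ d ⋆ d ⋆ d
  Canonicalize subterm:  f(f(f(f(f(d, c), d ⋆ d), c ⋆ d ⋆ f(d, d) ⋆ f(c, d) ⋆ b ⋆ f(b, d) ⋆ d), f(b, c) ⋆ (f(c, c) ⋆ b) ⋆ c ⋆ d ⋆ b ⋆ f(c, b)) ⋆ ((d ⋆ c) ⋆ f(f(b ⋆ b ⋆ d ⋆ c ⋆ f(c, d) ⋆ d ⋆ c, (d ⋆ c) ⋆ c ⋆ d ⋆ f(c, b) ⋆ d), f(c ⋆ c ⋆ d ⋆ (b ⋆ d) ⋆ d, f(d, d) ⋆ b ⋆ b ⋆ b ⋆ d ⋆ (c ⋆ d)))), b)  →  f(c ⋆ d ⋆ f(f(b ⋆ b ⋆ c ⋆ c ⋆ d ⋆ d ⋆ f(c, d), c ⋆ c ⋆ d ⋆ d ⋆ d ⋆ f(c, b)), f(b ⋆ c ⋆ c ⋆ d ⋆ d ⋆ d, b ⋆ b ⋆ b ⋆ c ⋆ d ⋆ d ⋆ f(d, d))) ⋆ f(f(f(f(d, c), d ⋆ d), b ⋆ c ⋆ d ⋆ d ⋆ f(b, d) ⋆ f(c, d) ⋆ f(d, d)), b ⋆ b ⋆ c ⋆ d ⋆ f(b, c) ⋆ f(c, b) ⋆ f(c, c)), b)
  Order the arguments:  d ⋆ d ⋆ d ⋆ d ⋆ f(c ⋆ d ⋆ f(f(b ⋆ b ⋆ c ⋆ c ⋆ d ⋆ d ⋆ f(c, d), c ⋆ c ⋆ d ⋆ d ⋆ d ⋆ f(c, b)), f(b ⋆ c ⋆ c ⋆ d ⋆ d ⋆ d, b ⋆ b ⋆ b ⋆ c ⋆ d ⋆ d ⋆ f(d, d))) ⋆ f(f(f(f(d, c), d ⋆ d), b ⋆ c ⋆ d ⋆ d ⋆ f(b, d) ⋆ f(c, d) ⋆ f(d, d)), b ⋆ b ⋆ c ⋆ d ⋆ f(b, c) ⋆ f(c, b) ⋆ f(c, c)), b)
Right:  (d ⋆ d) ⋆ (f(f(f(f(f(c, d), d ⋆ d), c ⋆ f(b, d) ⋆ b ⋆ (f(d, c) ⋆ d) ⋆ f(d, d) ⋆ d), d ⋆ f(b, c) ⋆ (c ⋆ b) ⋆ f(c, c) ⋆ (b ⋆ f(c, b))) ⋆ c ⋆ (d ⋆ f(f(d ⋆ d ⋆ f(c, d) ⋆ b ⋆ c ⋆ c ⋆ b, c ⋆ d ⋆ d ⋆ d ⋆ f(c, b) ⋆ c), f(d ⋆ b ⋆ d ⋆ (c ⋆ d) ⋆ c, b ⋆ b ⋆ b ⋆ d ⋆ f(d, d) ⋆ d ⋆ c))), b) ⋆ d) ⋆ d
  Merge nested applications:  d ⋆ d ⋆ f(f(f(f(f(c, d), d ⋆ d), c ⋆ f(b, d) ⋆ b ⋆ (f(d, c) ⋆ d) ⋆ f(d, d) ⋆ d), d ⋆ f(b, c) ⋆ (c ⋆ b) ⋆ f(c, c) ⋆ (b ⋆ f(c, b))) ⋆ c ⋆ (d ⋆ f(f(d ⋆ d ⋆ f(c, d) ⋆ b ⋆ c ⋆ c ⋆ b, c ⋆ d ⋆ d ⋆ d ⋆ f(c, b) ⋆ c), f(d ⋆ b ⋆ d ⋆ (c ⋆ d) ⋆ c, b ⋆ b ⋆ b ⋆ d ⋆ f(d, d) ⋆ d ⋆ c))), b) ⋆ d ⋆ d
  Canonicalize subterm:  f(f(f(f(f(c, d), d ⋆ d), c ⋆ f(b, d) ⋆ b ⋆ (f(d, c) ⋆ d) ⋆ f(d, d) ⋆ d), d ⋆ f(b, c) ⋆ (c ⋆ b) ⋆ f(c, c) ⋆ (b ⋆ f(c, b))) ⋆ c ⋆ (d ⋆ f(f(d ⋆ d ⋆ f(c, d) ⋆ b ⋆ c ⋆ c ⋆ b, c ⋆ d ⋆ d ⋆ d ⋆ f(c, b) ⋆ c), f(d ⋆ b ⋆ d ⋆ (c ⋆ d) ⋆ c, b ⋆ b ⋆ b ⋆ d ⋆ f(d, d) ⋆ d ⋆ c))), b)  →  f(c ⋆ d ⋆ f(f(b ⋆ b ⋆ c ⋆ c ⋆ d ⋆ d ⋆ f(c, d), c ⋆ c ⋆ d ⋆ d ⋆ d ⋆ f(c, b)), f(b ⋆ c ⋆ c ⋆ d ⋆ d ⋆ d, b ⋆ b ⋆ b ⋆ c ⋆ d ⋆ d ⋆ f(d, d))) ⋆ f(f(f(f(c, d), d ⋆ d), b ⋆ c ⋆ d ⋆ d ⋆ f(b, d) ⋆ f(d, c) ⋆ f(d, d)), b ⋆ b ⋆ c ⋆ d ⋆ f(b, c) ⋆ f(c, b) ⋆ f(c, c)), b)
  Order the arguments:  d ⋆ d ⋆ d ⋆ d ⋆ f(c ⋆ d ⋆ f(f(b ⋆ b ⋆ c ⋆ c ⋆ d ⋆ d ⋆ f(c, d), c ⋆ c ⋆ d ⋆ d ⋆ d ⋆ f(c, b)), f(b ⋆ c ⋆ c ⋆ d ⋆ d ⋆ d, b ⋆ b ⋆ b ⋆ c ⋆ d ⋆ d ⋆ f(d, d))) ⋆ f(f(f(f(c, d), d ⋆ d), b ⋆ c ⋆ d ⋆ d ⋆ f(b, d) ⋆ f(d, c) ⋆ f(d, d)), b ⋆ b ⋆ c ⋆ d ⋆ f(b, c) ⋆ f(c, b) ⋆ f(c, c)), b)

Answer: no — d ⋆ d ⋆ d ⋆ d ⋆ f(c ⋆ d ⋆ f(f(b ⋆ b ⋆ c ⋆ c ⋆ d ⋆ d ⋆ f(c, d), c ⋆ c ⋆ d ⋆ d ⋆ d ⋆ f(c, b)), f(b ⋆ c ⋆ c ⋆ d ⋆ d ⋆ d, b ⋆ b ⋆ b ⋆ c ⋆ d ⋆ d ⋆ f(d, d))) ⋆ f(f(f(f(d, c), d ⋆ d), b ⋆ c ⋆ d ⋆ d ⋆ f(b, d) ⋆ f(c, d) ⋆ f(d, d)), b ⋆ b ⋆ c ⋆ d ⋆ f(b, c) ⋆ f(c, b) ⋆ f(c, c)), b) vs d ⋆ d ⋆ d ⋆ d ⋆ f(c ⋆ d ⋆ f(f(b ⋆ b ⋆ c ⋆ c ⋆ d ⋆ d ⋆ f(c, d), c ⋆ c ⋆ d ⋆ d ⋆ d ⋆ f(c, b)), f(b ⋆ c ⋆ c ⋆ d ⋆ d ⋆ d, b ⋆ b ⋆ b ⋆ c ⋆ d ⋆ d ⋆ f(d, d))) ⋆ f(f(f(f(c, d), d ⋆ d), b ⋆ c ⋆ d ⋆ d ⋆ f(b, d) ⋆ f(d, c) ⋆ f(d, d)), b ⋆ b ⋆ c ⋆ d ⋆ f(b, c) ⋆ f(c, b) ⋆ f(c, c)), b)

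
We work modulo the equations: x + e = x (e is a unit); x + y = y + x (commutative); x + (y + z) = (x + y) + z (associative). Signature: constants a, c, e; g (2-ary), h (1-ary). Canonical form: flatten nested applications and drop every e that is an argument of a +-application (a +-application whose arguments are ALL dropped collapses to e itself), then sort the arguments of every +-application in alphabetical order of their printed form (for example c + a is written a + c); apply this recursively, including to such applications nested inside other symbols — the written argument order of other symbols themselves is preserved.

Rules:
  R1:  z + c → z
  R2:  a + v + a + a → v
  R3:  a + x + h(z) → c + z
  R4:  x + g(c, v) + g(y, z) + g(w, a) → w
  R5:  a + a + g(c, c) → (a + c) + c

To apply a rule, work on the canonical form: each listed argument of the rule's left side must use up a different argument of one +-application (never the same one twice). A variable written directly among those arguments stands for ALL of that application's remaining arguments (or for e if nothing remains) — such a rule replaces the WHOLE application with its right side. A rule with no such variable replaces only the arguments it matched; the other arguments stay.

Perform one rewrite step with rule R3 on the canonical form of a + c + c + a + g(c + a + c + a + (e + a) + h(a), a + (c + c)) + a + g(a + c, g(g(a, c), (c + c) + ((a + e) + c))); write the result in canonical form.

Answer: a + a + a + c + c + g(a + c, a + c + c) + g(a + c, g(g(a, c), a + c + c + c))

Derivation:
Canonical form:  a + a + a + c + c + g(a + a + a + c + c + h(a), a + c + c) + g(a + c, g(g(a, c), a + c + c + c))
R3 matches:  uses a, h(a);  x := a + a + c + c, z := a
Every leftover argument binds to the variable; the entire application is replaced.
Giving:  a + a + a + c + c + g(a + c, a + c + c) + g(a + c, g(g(a, c), a + c + c + c))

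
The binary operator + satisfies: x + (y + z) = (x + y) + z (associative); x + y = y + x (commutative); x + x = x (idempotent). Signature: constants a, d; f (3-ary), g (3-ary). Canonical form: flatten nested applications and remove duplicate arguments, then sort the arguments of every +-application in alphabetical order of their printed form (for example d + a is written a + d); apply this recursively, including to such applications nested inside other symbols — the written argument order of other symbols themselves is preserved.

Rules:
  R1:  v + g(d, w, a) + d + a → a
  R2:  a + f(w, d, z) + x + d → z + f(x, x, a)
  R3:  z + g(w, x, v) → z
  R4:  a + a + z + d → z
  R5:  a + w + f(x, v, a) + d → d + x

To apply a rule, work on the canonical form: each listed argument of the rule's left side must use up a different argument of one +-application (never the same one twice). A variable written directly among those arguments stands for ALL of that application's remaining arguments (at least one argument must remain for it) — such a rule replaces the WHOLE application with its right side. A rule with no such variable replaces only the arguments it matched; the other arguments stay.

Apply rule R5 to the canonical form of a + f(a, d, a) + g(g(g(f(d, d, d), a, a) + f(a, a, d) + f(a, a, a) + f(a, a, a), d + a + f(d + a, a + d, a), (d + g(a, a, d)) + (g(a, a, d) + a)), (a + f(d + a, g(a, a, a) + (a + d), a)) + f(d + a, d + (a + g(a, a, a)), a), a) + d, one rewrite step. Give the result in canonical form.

Canonical form:  a + d + f(a, d, a) + g(g(f(a, a, a) + f(a, a, d) + g(f(d, d, d), a, a), a + d + f(a + d, a + d, a), a + d + g(a, a, d)), a + f(a + d, a + d + g(a, a, a), a), a)
Match R5:  consume a, d, f(a, d, a);  v := d, w := g(g(f(a, a, a) + f(a, a, d) + g(f(d, d, d), a, a), a + d + f(a + d, a + d, a), a + d + g(a, a, d)), a + f(a + d, a + d + g(a, a, a), a), a), x := a
Every leftover argument binds to the variable; the entire application is replaced.
Giving:  a + d

Answer: a + d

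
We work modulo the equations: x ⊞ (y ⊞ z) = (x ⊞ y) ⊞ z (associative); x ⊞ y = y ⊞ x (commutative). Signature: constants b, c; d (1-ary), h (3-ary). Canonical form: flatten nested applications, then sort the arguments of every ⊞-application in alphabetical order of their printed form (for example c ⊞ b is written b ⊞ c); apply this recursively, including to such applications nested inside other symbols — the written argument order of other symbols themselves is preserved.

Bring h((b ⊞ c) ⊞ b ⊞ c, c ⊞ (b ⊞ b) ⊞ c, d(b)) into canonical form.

Answer: h(b ⊞ b ⊞ c ⊞ c, b ⊞ b ⊞ c ⊞ c, d(b))

Derivation:
Focus inside:  c ⊞ (b ⊞ b) ⊞ c
Un-nest:  c ⊞ b ⊞ b ⊞ c
Sort:  b ⊞ b ⊞ c ⊞ c
Put back:  h(b ⊞ b ⊞ c ⊞ c, b ⊞ b ⊞ c ⊞ c, d(b))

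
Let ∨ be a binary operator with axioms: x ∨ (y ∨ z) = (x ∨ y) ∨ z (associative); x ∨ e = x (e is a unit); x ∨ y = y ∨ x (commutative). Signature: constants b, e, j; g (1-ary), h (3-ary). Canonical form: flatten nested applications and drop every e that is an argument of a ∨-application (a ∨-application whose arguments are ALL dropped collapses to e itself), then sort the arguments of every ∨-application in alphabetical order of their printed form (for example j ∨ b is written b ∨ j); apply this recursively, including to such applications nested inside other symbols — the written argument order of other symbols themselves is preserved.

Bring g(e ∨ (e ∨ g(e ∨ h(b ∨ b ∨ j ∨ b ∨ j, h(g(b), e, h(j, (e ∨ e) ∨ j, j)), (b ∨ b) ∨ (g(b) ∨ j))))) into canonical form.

Answer: g(g(h(b ∨ b ∨ b ∨ j ∨ j, h(g(b), e, h(j, j, j)), b ∨ b ∨ g(b) ∨ j)))

Derivation:
Descend into:  e ∨ (e ∨ g(e ∨ h(b ∨ b ∨ j ∨ b ∨ j, h(g(b), e, h(j, (e ∨ e) ∨ j, j)), (b ∨ b) ∨ (g(b) ∨ j))))
Un-nest:  e ∨ e ∨ g(e ∨ h(b ∨ b ∨ j ∨ b ∨ j, h(g(b), e, h(j, (e ∨ e) ∨ j, j)), (b ∨ b) ∨ (g(b) ∨ j)))
Simplify inside:  g(e ∨ h(b ∨ b ∨ j ∨ b ∨ j, h(g(b), e, h(j, (e ∨ e) ∨ j, j)), (b ∨ b) ∨ (g(b) ∨ j)))  →  g(h(b ∨ b ∨ b ∨ j ∨ j, h(g(b), e, h(j, j, j)), b ∨ b ∨ g(b) ∨ j))
Drop the unit:  drop e (×2)
Sort:  g(h(b ∨ b ∨ b ∨ j ∨ j, h(g(b), e, h(j, j, j)), b ∨ b ∨ g(b) ∨ j))
Put back:  g(g(h(b ∨ b ∨ b ∨ j ∨ j, h(g(b), e, h(j, j, j)), b ∨ b ∨ g(b) ∨ j)))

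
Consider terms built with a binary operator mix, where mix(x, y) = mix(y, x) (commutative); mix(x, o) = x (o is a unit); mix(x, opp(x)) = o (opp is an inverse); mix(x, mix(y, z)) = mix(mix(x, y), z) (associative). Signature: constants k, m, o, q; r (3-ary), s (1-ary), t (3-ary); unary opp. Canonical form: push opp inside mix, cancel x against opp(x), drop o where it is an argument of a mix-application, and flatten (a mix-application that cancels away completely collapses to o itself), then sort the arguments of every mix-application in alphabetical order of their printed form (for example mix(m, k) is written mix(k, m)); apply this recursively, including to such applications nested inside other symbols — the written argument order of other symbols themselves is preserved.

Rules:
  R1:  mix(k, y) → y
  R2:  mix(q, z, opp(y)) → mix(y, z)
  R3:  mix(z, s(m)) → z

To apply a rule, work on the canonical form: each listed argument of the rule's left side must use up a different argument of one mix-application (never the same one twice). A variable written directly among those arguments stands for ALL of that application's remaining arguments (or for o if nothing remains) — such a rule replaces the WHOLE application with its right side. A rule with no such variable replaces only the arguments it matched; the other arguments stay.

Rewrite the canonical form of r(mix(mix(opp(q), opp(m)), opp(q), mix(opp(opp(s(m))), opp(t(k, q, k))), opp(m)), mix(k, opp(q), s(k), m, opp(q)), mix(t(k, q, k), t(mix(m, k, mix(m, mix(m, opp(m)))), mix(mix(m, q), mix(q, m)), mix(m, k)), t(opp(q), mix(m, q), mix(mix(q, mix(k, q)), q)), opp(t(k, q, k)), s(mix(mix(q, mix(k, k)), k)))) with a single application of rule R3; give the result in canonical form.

Canonical form:  r(mix(opp(m), opp(m), opp(q), opp(q), opp(t(k, q, k)), s(m)), mix(k, m, opp(q), opp(q), s(k)), mix(s(mix(k, k, k, q)), t(mix(k, m, m), mix(m, m, q, q), mix(k, m)), t(opp(q), mix(m, q), mix(k, q, q, q))))
Match R3:  consume s(m);  z := mix(opp(m), opp(m), opp(q), opp(q), opp(t(k, q, k)))
Every leftover argument binds to the variable; the entire application is replaced.
Result:  r(mix(opp(m), opp(m), opp(q), opp(q), opp(t(k, q, k))), mix(k, m, opp(q), opp(q), s(k)), mix(s(mix(k, k, k, q)), t(mix(k, m, m), mix(m, m, q, q), mix(k, m)), t(opp(q), mix(m, q), mix(k, q, q, q))))

Answer: r(mix(opp(m), opp(m), opp(q), opp(q), opp(t(k, q, k))), mix(k, m, opp(q), opp(q), s(k)), mix(s(mix(k, k, k, q)), t(mix(k, m, m), mix(m, m, q, q), mix(k, m)), t(opp(q), mix(m, q), mix(k, q, q, q))))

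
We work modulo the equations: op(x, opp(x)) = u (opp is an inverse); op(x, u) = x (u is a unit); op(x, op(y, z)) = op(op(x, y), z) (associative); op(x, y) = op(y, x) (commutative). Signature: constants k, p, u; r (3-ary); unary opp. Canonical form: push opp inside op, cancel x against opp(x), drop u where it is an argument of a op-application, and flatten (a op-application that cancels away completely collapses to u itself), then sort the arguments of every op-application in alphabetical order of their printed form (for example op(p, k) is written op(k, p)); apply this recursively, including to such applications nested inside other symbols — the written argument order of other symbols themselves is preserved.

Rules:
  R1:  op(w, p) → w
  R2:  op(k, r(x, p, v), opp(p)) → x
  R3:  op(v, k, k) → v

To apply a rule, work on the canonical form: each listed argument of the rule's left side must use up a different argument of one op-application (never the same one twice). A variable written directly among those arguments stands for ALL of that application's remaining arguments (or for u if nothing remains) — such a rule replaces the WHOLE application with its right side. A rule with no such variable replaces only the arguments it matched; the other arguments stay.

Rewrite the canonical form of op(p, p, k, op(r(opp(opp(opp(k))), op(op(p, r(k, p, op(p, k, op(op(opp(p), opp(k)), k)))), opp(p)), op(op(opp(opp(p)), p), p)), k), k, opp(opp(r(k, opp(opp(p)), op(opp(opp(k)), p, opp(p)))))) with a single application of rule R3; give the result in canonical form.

Answer: op(k, p, p, r(k, p, k), r(opp(k), r(k, p, k), op(p, p, p)))

Derivation:
Canonical form:  op(k, k, k, p, p, r(k, p, k), r(opp(k), r(k, p, k), op(p, p, p)))
R3 matches:  uses k, k;  v := op(k, p, p, r(k, p, k), r(opp(k), r(k, p, k), op(p, p, p)))
The extension variable absorbs all remaining arguments, so the whole application is rewritten.
Giving:  op(k, p, p, r(k, p, k), r(opp(k), r(k, p, k), op(p, p, p)))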